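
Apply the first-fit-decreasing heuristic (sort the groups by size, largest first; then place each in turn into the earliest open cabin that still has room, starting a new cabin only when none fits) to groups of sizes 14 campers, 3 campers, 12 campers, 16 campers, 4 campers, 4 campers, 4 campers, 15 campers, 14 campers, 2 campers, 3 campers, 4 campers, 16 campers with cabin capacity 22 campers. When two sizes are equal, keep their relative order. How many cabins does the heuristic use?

Sorted descending: 16, 16, 15, 14, 14, 12, 4, 4, 4, 4, 3, 3, 2.
  16 → cabin 1 (new)  [load 16/22]
  16 → cabin 2 (new)  [load 16/22]
  15 → cabin 3 (new)  [load 15/22]
  14 → cabin 4 (new)  [load 14/22]
  14 → cabin 5 (new)  [load 14/22]
  12 → cabin 6 (new)  [load 12/22]
  4 → cabin 1  [load 20/22]
  4 → cabin 2  [load 20/22]
  4 → cabin 3  [load 19/22]
  4 → cabin 4  [load 18/22]
  3 → cabin 3  [load 22/22]
  3 → cabin 4  [load 21/22]
  2 → cabin 1  [load 22/22]
6 cabins opened.

6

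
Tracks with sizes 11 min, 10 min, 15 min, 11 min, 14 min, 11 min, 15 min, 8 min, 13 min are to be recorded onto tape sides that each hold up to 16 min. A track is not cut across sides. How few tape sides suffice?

9

Total = 15 + 15 + 14 + 13 + 11 + 11 + 11 + 10 + 8 = 108 min.
Lower bound: ⌈108/16⌉ = 7 tape sides.
Also, 8 tracks each exceed 8 min, and no two of those can share a side, so at least 8 tape sides are needed.
A packing using 9 tape sides:
  side 1: 15 = 15
  side 2: 15 = 15
  side 3: 14 = 14
  side 4: 13 = 13
  side 5: 11 = 11
  side 6: 11 = 11
  side 7: 11 = 11
  side 8: 10 = 10
  side 9: 8 = 8
No arrangement into 8 tape sides stays within capacity, so 9 is optimal.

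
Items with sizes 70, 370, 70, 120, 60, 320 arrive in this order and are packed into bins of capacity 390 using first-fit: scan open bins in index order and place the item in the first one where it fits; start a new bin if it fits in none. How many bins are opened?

3

  70 → bin 1 (new)  [load 70/390]
  370 → bin 2 (new)  [load 370/390]
  70 → bin 1  [load 140/390]
  120 → bin 1  [load 260/390]
  60 → bin 1  [load 320/390]
  320 → bin 3 (new)  [load 320/390]
3 bins opened.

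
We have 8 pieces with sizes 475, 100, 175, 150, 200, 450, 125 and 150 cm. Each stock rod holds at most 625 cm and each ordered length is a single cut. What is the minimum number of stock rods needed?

3

Total = 475 + 450 + 200 + 175 + 150 + 150 + 125 + 100 = 1825 cm.
Lower bound: ⌈1825/625⌉ = 3 stock rods.
A packing using 3 stock rods:
  stock rod 1: 475 + 150 = 625
  stock rod 2: 450 + 175 = 625
  stock rod 3: 200 + 150 + 125 + 100 = 575
This matches the lower bound, so 3 is optimal.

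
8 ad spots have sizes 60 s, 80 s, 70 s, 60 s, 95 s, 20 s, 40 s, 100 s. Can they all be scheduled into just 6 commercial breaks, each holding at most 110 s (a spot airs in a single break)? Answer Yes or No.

A valid assignment using 6 commercial breaks:
  break 1: 100 = 100
  break 2: 95 = 95
  break 3: 80 + 20 = 100
  break 4: 70 + 40 = 110
  break 5: 60 = 60
  break 6: 60 = 60
Every load is within 110 s, so 6 commercial breaks suffice.

Yes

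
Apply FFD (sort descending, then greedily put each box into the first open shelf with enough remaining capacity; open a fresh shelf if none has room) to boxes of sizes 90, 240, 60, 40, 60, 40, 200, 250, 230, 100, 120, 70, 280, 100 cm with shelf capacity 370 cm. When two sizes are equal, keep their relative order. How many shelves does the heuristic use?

Sorted descending: 280, 250, 240, 230, 200, 120, 100, 100, 90, 70, 60, 60, 40, 40.
  280 → shelf 1 (new)  [load 280/370]
  250 → shelf 2 (new)  [load 250/370]
  240 → shelf 3 (new)  [load 240/370]
  230 → shelf 4 (new)  [load 230/370]
  200 → shelf 5 (new)  [load 200/370]
  120 → shelf 2  [load 370/370]
  100 → shelf 3  [load 340/370]
  100 → shelf 4  [load 330/370]
  90 → shelf 1  [load 370/370]
  70 → shelf 5  [load 270/370]
  60 → shelf 5  [load 330/370]
  60 → shelf 6 (new)  [load 60/370]
  40 → shelf 4  [load 370/370]
  40 → shelf 5  [load 370/370]
6 shelves opened.

6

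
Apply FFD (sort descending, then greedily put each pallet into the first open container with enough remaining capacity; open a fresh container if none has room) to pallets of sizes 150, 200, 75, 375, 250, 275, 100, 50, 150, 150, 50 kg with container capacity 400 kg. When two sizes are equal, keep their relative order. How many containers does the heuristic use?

5

Sorted descending: 375, 275, 250, 200, 150, 150, 150, 100, 75, 50, 50.
  375 → container 1 (new)  [load 375/400]
  275 → container 2 (new)  [load 275/400]
  250 → container 3 (new)  [load 250/400]
  200 → container 4 (new)  [load 200/400]
  150 → container 3  [load 400/400]
  150 → container 4  [load 350/400]
  150 → container 5 (new)  [load 150/400]
  100 → container 2  [load 375/400]
  75 → container 5  [load 225/400]
  50 → container 4  [load 400/400]
  50 → container 5  [load 275/400]
5 containers opened.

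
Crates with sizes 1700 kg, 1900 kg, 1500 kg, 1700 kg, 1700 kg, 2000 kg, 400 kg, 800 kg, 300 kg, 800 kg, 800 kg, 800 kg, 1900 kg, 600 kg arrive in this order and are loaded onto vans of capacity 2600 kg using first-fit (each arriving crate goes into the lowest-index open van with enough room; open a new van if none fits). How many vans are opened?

  1700 → van 1 (new)  [load 1700/2600]
  1900 → van 2 (new)  [load 1900/2600]
  1500 → van 3 (new)  [load 1500/2600]
  1700 → van 4 (new)  [load 1700/2600]
  1700 → van 5 (new)  [load 1700/2600]
  2000 → van 6 (new)  [load 2000/2600]
  400 → van 1  [load 2100/2600]
  800 → van 3  [load 2300/2600]
  300 → van 1  [load 2400/2600]
  800 → van 4  [load 2500/2600]
  800 → van 5  [load 2500/2600]
  800 → van 7 (new)  [load 800/2600]
  1900 → van 8 (new)  [load 1900/2600]
  600 → van 2  [load 2500/2600]
8 vans opened.

8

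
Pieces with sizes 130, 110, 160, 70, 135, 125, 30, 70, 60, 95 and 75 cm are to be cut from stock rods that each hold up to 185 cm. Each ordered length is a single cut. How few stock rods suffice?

7

Total = 160 + 135 + 130 + 125 + 110 + 95 + 75 + 70 + 70 + 60 + 30 = 1060 cm.
Lower bound: ⌈1060/185⌉ = 6 stock rods.
A packing using 7 stock rods:
  stock rod 1: 160 = 160
  stock rod 2: 135 + 30 = 165
  stock rod 3: 130 = 130
  stock rod 4: 125 + 60 = 185
  stock rod 5: 110 + 75 = 185
  stock rod 6: 95 + 70 = 165
  stock rod 7: 70 = 70
No arrangement into 6 stock rods stays within capacity, so 7 is optimal.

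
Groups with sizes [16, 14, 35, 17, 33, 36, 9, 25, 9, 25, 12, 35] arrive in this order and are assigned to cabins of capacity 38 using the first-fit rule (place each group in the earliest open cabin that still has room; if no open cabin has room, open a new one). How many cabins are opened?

8

  16 → cabin 1 (new)  [load 16/38]
  14 → cabin 1  [load 30/38]
  35 → cabin 2 (new)  [load 35/38]
  17 → cabin 3 (new)  [load 17/38]
  33 → cabin 4 (new)  [load 33/38]
  36 → cabin 5 (new)  [load 36/38]
  9 → cabin 3  [load 26/38]
  25 → cabin 6 (new)  [load 25/38]
  9 → cabin 3  [load 35/38]
  25 → cabin 7 (new)  [load 25/38]
  12 → cabin 6  [load 37/38]
  35 → cabin 8 (new)  [load 35/38]
8 cabins opened.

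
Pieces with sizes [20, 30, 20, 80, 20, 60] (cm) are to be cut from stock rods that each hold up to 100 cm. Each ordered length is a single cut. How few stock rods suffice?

3

Total = 80 + 60 + 30 + 20 + 20 + 20 = 230 cm.
Lower bound: ⌈230/100⌉ = 3 stock rods.
A packing using 3 stock rods:
  stock rod 1: 80 + 20 = 100
  stock rod 2: 60 + 30 = 90
  stock rod 3: 20 + 20 = 40
This matches the lower bound, so 3 is optimal.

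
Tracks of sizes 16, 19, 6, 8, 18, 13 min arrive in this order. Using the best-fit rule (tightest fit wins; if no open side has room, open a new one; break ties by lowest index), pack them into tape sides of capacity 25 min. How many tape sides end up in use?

4

  16 → side 1 (new)  [load 16/25]
  19 → side 2 (new)  [load 19/25]
  6 → side 2  [load 25/25]
  8 → side 1  [load 24/25]
  18 → side 3 (new)  [load 18/25]
  13 → side 4 (new)  [load 13/25]
4 tape sides opened.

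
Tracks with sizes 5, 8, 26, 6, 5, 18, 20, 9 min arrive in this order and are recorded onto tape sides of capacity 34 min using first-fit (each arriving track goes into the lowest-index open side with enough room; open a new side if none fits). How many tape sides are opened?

4

  5 → side 1 (new)  [load 5/34]
  8 → side 1  [load 13/34]
  26 → side 2 (new)  [load 26/34]
  6 → side 1  [load 19/34]
  5 → side 1  [load 24/34]
  18 → side 3 (new)  [load 18/34]
  20 → side 4 (new)  [load 20/34]
  9 → side 1  [load 33/34]
4 tape sides opened.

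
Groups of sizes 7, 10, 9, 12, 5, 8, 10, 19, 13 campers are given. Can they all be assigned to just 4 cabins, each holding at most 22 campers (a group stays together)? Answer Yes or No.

Total = 93 campers; ⌈93/22⌉ = 5.
At least 5 cabins are required, but only 4 are allowed.

No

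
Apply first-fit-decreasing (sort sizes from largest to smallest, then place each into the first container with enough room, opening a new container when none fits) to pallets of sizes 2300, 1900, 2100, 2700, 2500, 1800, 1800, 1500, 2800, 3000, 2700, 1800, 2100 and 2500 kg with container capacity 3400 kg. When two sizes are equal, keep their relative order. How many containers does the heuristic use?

Sorted descending: 3000, 2800, 2700, 2700, 2500, 2500, 2300, 2100, 2100, 1900, 1800, 1800, 1800, 1500.
  3000 → container 1 (new)  [load 3000/3400]
  2800 → container 2 (new)  [load 2800/3400]
  2700 → container 3 (new)  [load 2700/3400]
  2700 → container 4 (new)  [load 2700/3400]
  2500 → container 5 (new)  [load 2500/3400]
  2500 → container 6 (new)  [load 2500/3400]
  2300 → container 7 (new)  [load 2300/3400]
  2100 → container 8 (new)  [load 2100/3400]
  2100 → container 9 (new)  [load 2100/3400]
  1900 → container 10 (new)  [load 1900/3400]
  1800 → container 11 (new)  [load 1800/3400]
  1800 → container 12 (new)  [load 1800/3400]
  1800 → container 13 (new)  [load 1800/3400]
  1500 → container 10  [load 3400/3400]
13 containers opened.

13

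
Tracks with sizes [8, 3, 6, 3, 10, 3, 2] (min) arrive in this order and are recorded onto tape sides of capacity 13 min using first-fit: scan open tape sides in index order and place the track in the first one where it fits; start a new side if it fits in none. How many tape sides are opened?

3

  8 → side 1 (new)  [load 8/13]
  3 → side 1  [load 11/13]
  6 → side 2 (new)  [load 6/13]
  3 → side 2  [load 9/13]
  10 → side 3 (new)  [load 10/13]
  3 → side 2  [load 12/13]
  2 → side 1  [load 13/13]
3 tape sides opened.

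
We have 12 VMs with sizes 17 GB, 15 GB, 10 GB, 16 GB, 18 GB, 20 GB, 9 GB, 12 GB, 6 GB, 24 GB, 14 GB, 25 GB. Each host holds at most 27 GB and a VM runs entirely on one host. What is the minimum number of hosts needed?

8

Total = 25 + 24 + 20 + 18 + 17 + 16 + 15 + 14 + 12 + 10 + 9 + 6 = 186 GB.
Lower bound: ⌈186/27⌉ = 7 hosts.
Also, 8 VMs each exceed 27/2 GB, and no two of those can share a host, so at least 8 hosts are needed.
A packing using 8 hosts:
  host 1: 25 = 25
  host 2: 24 = 24
  host 3: 20 + 6 = 26
  host 4: 18 + 9 = 27
  host 5: 17 + 10 = 27
  host 6: 16 = 16
  host 7: 15 + 12 = 27
  host 8: 14 = 14
This matches the lower bound, so 8 is optimal.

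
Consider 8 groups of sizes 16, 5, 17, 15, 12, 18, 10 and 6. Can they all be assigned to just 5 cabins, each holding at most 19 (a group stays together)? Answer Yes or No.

Total = 99; ⌈99/19⌉ = 6.
At least 6 cabins are required, but only 5 are allowed.

No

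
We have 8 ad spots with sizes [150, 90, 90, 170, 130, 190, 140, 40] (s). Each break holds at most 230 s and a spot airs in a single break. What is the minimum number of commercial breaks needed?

Total = 190 + 170 + 150 + 140 + 130 + 90 + 90 + 40 = 1000 s.
Lower bound: ⌈1000/230⌉ = 5 commercial breaks.
A packing using 5 commercial breaks:
  break 1: 190 + 40 = 230
  break 2: 170 = 170
  break 3: 150 = 150
  break 4: 140 + 90 = 230
  break 5: 130 + 90 = 220
This matches the lower bound, so 5 is optimal.

5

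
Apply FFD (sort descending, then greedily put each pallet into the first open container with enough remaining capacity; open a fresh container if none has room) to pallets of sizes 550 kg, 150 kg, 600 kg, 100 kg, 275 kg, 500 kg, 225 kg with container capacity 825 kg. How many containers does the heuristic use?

Sorted descending: 600, 550, 500, 275, 225, 150, 100.
  600 → container 1 (new)  [load 600/825]
  550 → container 2 (new)  [load 550/825]
  500 → container 3 (new)  [load 500/825]
  275 → container 2  [load 825/825]
  225 → container 1  [load 825/825]
  150 → container 3  [load 650/825]
  100 → container 3  [load 750/825]
3 containers opened.

3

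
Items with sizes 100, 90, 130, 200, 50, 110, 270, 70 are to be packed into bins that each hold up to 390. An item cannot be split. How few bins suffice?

Total = 270 + 200 + 130 + 110 + 100 + 90 + 70 + 50 = 1020.
Lower bound: ⌈1020/390⌉ = 3 bins.
A packing using 3 bins:
  bin 1: 270 + 110 = 380
  bin 2: 200 + 130 + 50 = 380
  bin 3: 100 + 90 + 70 = 260
This matches the lower bound, so 3 is optimal.

3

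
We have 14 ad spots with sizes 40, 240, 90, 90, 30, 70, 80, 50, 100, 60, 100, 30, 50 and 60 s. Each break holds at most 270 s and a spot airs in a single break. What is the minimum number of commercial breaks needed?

Total = 240 + 100 + 100 + 90 + 90 + 80 + 70 + 60 + 60 + 50 + 50 + 40 + 30 + 30 = 1090 s.
Lower bound: ⌈1090/270⌉ = 5 commercial breaks.
A packing using 5 commercial breaks:
  break 1: 240 + 30 = 270
  break 2: 100 + 100 + 70 = 270
  break 3: 90 + 90 + 80 = 260
  break 4: 60 + 60 + 50 + 50 + 40 = 260
  break 5: 30 = 30
This matches the lower bound, so 5 is optimal.

5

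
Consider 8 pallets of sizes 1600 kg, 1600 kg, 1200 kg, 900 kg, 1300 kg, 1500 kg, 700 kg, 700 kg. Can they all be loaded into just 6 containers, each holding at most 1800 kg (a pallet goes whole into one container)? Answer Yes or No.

Total = 9500 kg; ⌈9500/1800⌉ = 6.
The bound of 6 does not rule out 6, but exhaustive search shows no assignment into 6 containers of capacity 1800 kg exists — the minimum is 7.

No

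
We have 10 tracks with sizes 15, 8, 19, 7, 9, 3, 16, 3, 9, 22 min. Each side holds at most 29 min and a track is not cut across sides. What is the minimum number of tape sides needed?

Total = 22 + 19 + 16 + 15 + 9 + 9 + 8 + 7 + 3 + 3 = 111 min.
Lower bound: ⌈111/29⌉ = 4 tape sides.
A packing using 4 tape sides:
  side 1: 22 + 7 = 29
  side 2: 19 + 9 = 28
  side 3: 16 + 9 + 3 = 28
  side 4: 15 + 8 + 3 = 26
This matches the lower bound, so 4 is optimal.

4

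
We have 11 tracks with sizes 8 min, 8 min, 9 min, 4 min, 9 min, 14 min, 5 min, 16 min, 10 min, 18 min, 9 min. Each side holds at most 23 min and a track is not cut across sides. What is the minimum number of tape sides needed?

6

Total = 18 + 16 + 14 + 10 + 9 + 9 + 9 + 8 + 8 + 5 + 4 = 110 min.
Lower bound: ⌈110/23⌉ = 5 tape sides.
A packing using 6 tape sides:
  side 1: 18 + 5 = 23
  side 2: 16 + 4 = 20
  side 3: 14 + 9 = 23
  side 4: 10 + 9 = 19
  side 5: 9 + 8 = 17
  side 6: 8 = 8
No arrangement into 5 tape sides stays within capacity, so 6 is optimal.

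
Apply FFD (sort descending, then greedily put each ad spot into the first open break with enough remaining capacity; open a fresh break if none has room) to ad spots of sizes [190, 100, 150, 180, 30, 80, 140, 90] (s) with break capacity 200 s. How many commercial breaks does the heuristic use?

6

Sorted descending: 190, 180, 150, 140, 100, 90, 80, 30.
  190 → break 1 (new)  [load 190/200]
  180 → break 2 (new)  [load 180/200]
  150 → break 3 (new)  [load 150/200]
  140 → break 4 (new)  [load 140/200]
  100 → break 5 (new)  [load 100/200]
  90 → break 5  [load 190/200]
  80 → break 6 (new)  [load 80/200]
  30 → break 3  [load 180/200]
6 commercial breaks opened.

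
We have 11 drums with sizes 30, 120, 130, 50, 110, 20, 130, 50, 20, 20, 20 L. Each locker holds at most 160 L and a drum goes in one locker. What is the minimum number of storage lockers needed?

5

Total = 130 + 130 + 120 + 110 + 50 + 50 + 30 + 20 + 20 + 20 + 20 = 700 L.
Lower bound: ⌈700/160⌉ = 5 storage lockers.
A packing using 5 storage lockers:
  locker 1: 130 + 30 = 160
  locker 2: 130 + 20 = 150
  locker 3: 120 + 20 + 20 = 160
  locker 4: 110 + 50 = 160
  locker 5: 50 + 20 = 70
This matches the lower bound, so 5 is optimal.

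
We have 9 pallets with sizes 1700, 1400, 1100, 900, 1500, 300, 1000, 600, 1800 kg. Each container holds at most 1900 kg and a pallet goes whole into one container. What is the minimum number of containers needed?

Total = 1800 + 1700 + 1500 + 1400 + 1100 + 1000 + 900 + 600 + 300 = 10300 kg.
Lower bound: ⌈10300/1900⌉ = 6 containers.
A packing using 6 containers:
  container 1: 1800 = 1800
  container 2: 1700 = 1700
  container 3: 1500 + 300 = 1800
  container 4: 1400 = 1400
  container 5: 1100 + 600 = 1700
  container 6: 1000 + 900 = 1900
This matches the lower bound, so 6 is optimal.

6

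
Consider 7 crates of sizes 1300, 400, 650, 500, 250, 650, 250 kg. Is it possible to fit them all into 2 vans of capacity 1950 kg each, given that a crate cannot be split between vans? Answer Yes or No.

Total = 4000 kg; ⌈4000/1950⌉ = 3.
At least 3 vans are required, but only 2 are allowed.

No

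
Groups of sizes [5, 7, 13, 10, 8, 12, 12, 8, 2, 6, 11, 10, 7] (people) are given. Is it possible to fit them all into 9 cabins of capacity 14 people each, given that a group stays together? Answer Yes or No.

Yes

A valid assignment using 9 cabins:
  cabin 1: 13 = 13
  cabin 2: 12 + 2 = 14
  cabin 3: 12 = 12
  cabin 4: 11 = 11
  cabin 5: 10 = 10
  cabin 6: 10 = 10
  cabin 7: 8 + 6 = 14
  cabin 8: 8 + 5 = 13
  cabin 9: 7 + 7 = 14
Every load is within 14 people, so 9 cabins suffice.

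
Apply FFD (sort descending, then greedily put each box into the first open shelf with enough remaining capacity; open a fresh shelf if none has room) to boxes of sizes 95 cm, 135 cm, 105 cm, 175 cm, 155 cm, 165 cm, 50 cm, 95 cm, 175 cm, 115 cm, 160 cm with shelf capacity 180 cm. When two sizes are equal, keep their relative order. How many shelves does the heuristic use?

Sorted descending: 175, 175, 165, 160, 155, 135, 115, 105, 95, 95, 50.
  175 → shelf 1 (new)  [load 175/180]
  175 → shelf 2 (new)  [load 175/180]
  165 → shelf 3 (new)  [load 165/180]
  160 → shelf 4 (new)  [load 160/180]
  155 → shelf 5 (new)  [load 155/180]
  135 → shelf 6 (new)  [load 135/180]
  115 → shelf 7 (new)  [load 115/180]
  105 → shelf 8 (new)  [load 105/180]
  95 → shelf 9 (new)  [load 95/180]
  95 → shelf 10 (new)  [load 95/180]
  50 → shelf 7  [load 165/180]
10 shelves opened.

10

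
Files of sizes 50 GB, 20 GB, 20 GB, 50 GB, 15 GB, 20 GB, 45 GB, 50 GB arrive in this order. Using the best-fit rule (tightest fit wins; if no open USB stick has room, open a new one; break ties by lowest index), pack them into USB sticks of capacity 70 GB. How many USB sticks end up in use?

  50 → USB stick 1 (new)  [load 50/70]
  20 → USB stick 1  [load 70/70]
  20 → USB stick 2 (new)  [load 20/70]
  50 → USB stick 2  [load 70/70]
  15 → USB stick 3 (new)  [load 15/70]
  20 → USB stick 3  [load 35/70]
  45 → USB stick 4 (new)  [load 45/70]
  50 → USB stick 5 (new)  [load 50/70]
5 USB sticks opened.

5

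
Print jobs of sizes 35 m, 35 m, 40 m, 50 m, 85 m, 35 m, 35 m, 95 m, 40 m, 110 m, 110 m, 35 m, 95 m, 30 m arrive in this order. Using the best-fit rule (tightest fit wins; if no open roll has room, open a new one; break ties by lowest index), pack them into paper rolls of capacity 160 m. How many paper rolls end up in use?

  35 → roll 1 (new)  [load 35/160]
  35 → roll 1  [load 70/160]
  40 → roll 1  [load 110/160]
  50 → roll 1  [load 160/160]
  85 → roll 2 (new)  [load 85/160]
  35 → roll 2  [load 120/160]
  35 → roll 2  [load 155/160]
  95 → roll 3 (new)  [load 95/160]
  40 → roll 3  [load 135/160]
  110 → roll 4 (new)  [load 110/160]
  110 → roll 5 (new)  [load 110/160]
  35 → roll 4  [load 145/160]
  95 → roll 6 (new)  [load 95/160]
  30 → roll 5  [load 140/160]
6 paper rolls opened.

6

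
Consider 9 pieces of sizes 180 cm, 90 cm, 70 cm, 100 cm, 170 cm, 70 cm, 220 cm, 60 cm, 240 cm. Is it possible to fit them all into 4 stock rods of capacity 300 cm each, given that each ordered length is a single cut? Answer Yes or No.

No

Total = 1200 cm; ⌈1200/300⌉ = 4.
The bound of 4 does not rule out 4, but exhaustive search shows no assignment into 4 stock rods of capacity 300 cm exists — the minimum is 5.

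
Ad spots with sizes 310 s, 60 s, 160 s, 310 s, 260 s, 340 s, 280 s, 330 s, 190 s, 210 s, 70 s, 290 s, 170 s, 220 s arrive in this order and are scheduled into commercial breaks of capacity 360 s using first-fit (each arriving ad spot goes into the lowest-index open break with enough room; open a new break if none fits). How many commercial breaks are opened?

  310 → break 1 (new)  [load 310/360]
  60 → break 2 (new)  [load 60/360]
  160 → break 2  [load 220/360]
  310 → break 3 (new)  [load 310/360]
  260 → break 4 (new)  [load 260/360]
  340 → break 5 (new)  [load 340/360]
  280 → break 6 (new)  [load 280/360]
  330 → break 7 (new)  [load 330/360]
  190 → break 8 (new)  [load 190/360]
  210 → break 9 (new)  [load 210/360]
  70 → break 2  [load 290/360]
  290 → break 10 (new)  [load 290/360]
  170 → break 8  [load 360/360]
  220 → break 11 (new)  [load 220/360]
11 commercial breaks opened.

11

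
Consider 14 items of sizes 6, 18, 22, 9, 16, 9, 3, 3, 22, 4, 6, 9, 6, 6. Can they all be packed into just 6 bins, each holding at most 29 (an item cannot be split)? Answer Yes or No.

Yes

A valid assignment using 5 bins:
  bin 1: 22 + 6 = 28
  bin 2: 22 + 6 = 28
  bin 3: 18 + 9 = 27
  bin 4: 16 + 9 + 4 = 29
  bin 5: 9 + 6 + 6 + 3 + 3 = 27
That uses only 5 ≤ 6, so 6 bins are enough.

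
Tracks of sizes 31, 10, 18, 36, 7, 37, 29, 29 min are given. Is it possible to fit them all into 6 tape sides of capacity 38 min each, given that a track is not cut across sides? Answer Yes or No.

A valid assignment using 6 tape sides:
  side 1: 37 = 37
  side 2: 36 = 36
  side 3: 31 + 7 = 38
  side 4: 29 = 29
  side 5: 29 = 29
  side 6: 18 + 10 = 28
Every load is within 38 min, so 6 tape sides suffice.

Yes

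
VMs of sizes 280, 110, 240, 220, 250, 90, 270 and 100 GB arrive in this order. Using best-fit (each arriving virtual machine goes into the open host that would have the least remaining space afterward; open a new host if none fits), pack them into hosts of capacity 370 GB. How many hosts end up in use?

5

  280 → host 1 (new)  [load 280/370]
  110 → host 2 (new)  [load 110/370]
  240 → host 2  [load 350/370]
  220 → host 3 (new)  [load 220/370]
  250 → host 4 (new)  [load 250/370]
  90 → host 1  [load 370/370]
  270 → host 5 (new)  [load 270/370]
  100 → host 5  [load 370/370]
5 hosts opened.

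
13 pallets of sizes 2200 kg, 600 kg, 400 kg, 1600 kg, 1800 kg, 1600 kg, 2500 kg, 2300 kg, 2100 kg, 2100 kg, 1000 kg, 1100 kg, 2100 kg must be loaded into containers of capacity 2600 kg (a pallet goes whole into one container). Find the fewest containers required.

10

Total = 2500 + 2300 + 2200 + 2100 + 2100 + 2100 + 1800 + 1600 + 1600 + 1100 + 1000 + 600 + 400 = 21400 kg.
Lower bound: ⌈21400/2600⌉ = 9 containers.
A packing using 10 containers:
  container 1: 2500 = 2500
  container 2: 2300 = 2300
  container 3: 2200 + 400 = 2600
  container 4: 2100 = 2100
  container 5: 2100 = 2100
  container 6: 2100 = 2100
  container 7: 1800 + 600 = 2400
  container 8: 1600 + 1000 = 2600
  container 9: 1600 = 1600
  container 10: 1100 = 1100
No arrangement into 9 containers stays within capacity, so 10 is optimal.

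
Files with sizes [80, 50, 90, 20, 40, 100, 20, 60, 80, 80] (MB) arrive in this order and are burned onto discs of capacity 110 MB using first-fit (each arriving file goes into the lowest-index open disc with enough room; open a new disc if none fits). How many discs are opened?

  80 → disc 1 (new)  [load 80/110]
  50 → disc 2 (new)  [load 50/110]
  90 → disc 3 (new)  [load 90/110]
  20 → disc 1  [load 100/110]
  40 → disc 2  [load 90/110]
  100 → disc 4 (new)  [load 100/110]
  20 → disc 2  [load 110/110]
  60 → disc 5 (new)  [load 60/110]
  80 → disc 6 (new)  [load 80/110]
  80 → disc 7 (new)  [load 80/110]
7 discs opened.

7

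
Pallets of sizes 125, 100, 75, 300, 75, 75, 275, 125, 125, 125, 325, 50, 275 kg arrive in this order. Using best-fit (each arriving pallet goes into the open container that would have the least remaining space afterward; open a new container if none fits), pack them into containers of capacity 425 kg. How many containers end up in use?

6

  125 → container 1 (new)  [load 125/425]
  100 → container 1  [load 225/425]
  75 → container 1  [load 300/425]
  300 → container 2 (new)  [load 300/425]
  75 → container 1  [load 375/425]
  75 → container 2  [load 375/425]
  275 → container 3 (new)  [load 275/425]
  125 → container 3  [load 400/425]
  125 → container 4 (new)  [load 125/425]
  125 → container 4  [load 250/425]
  325 → container 5 (new)  [load 325/425]
  50 → container 1  [load 425/425]
  275 → container 6 (new)  [load 275/425]
6 containers opened.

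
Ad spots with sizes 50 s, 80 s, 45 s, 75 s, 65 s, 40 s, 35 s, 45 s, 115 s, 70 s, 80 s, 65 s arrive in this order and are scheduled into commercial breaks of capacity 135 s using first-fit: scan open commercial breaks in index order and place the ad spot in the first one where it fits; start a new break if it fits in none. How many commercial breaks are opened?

7

  50 → break 1 (new)  [load 50/135]
  80 → break 1  [load 130/135]
  45 → break 2 (new)  [load 45/135]
  75 → break 2  [load 120/135]
  65 → break 3 (new)  [load 65/135]
  40 → break 3  [load 105/135]
  35 → break 4 (new)  [load 35/135]
  45 → break 4  [load 80/135]
  115 → break 5 (new)  [load 115/135]
  70 → break 6 (new)  [load 70/135]
  80 → break 7 (new)  [load 80/135]
  65 → break 6  [load 135/135]
7 commercial breaks opened.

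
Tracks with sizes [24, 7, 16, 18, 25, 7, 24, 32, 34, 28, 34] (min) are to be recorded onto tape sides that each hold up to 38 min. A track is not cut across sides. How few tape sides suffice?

8

Total = 34 + 34 + 32 + 28 + 25 + 24 + 24 + 18 + 16 + 7 + 7 = 249 min.
Lower bound: ⌈249/38⌉ = 7 tape sides.
A packing using 8 tape sides:
  side 1: 34 = 34
  side 2: 34 = 34
  side 3: 32 = 32
  side 4: 28 + 7 = 35
  side 5: 25 + 7 = 32
  side 6: 24 = 24
  side 7: 24 = 24
  side 8: 18 + 16 = 34
No arrangement into 7 tape sides stays within capacity, so 8 is optimal.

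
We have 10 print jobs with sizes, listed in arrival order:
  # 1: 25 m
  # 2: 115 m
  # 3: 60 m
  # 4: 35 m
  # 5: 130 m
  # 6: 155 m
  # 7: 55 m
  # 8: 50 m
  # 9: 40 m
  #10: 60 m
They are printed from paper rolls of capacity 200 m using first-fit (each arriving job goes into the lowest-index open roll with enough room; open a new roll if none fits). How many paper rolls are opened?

4

  25 → roll 1 (new)  [load 25/200]
  115 → roll 1  [load 140/200]
  60 → roll 1  [load 200/200]
  35 → roll 2 (new)  [load 35/200]
  130 → roll 2  [load 165/200]
  155 → roll 3 (new)  [load 155/200]
  55 → roll 4 (new)  [load 55/200]
  50 → roll 4  [load 105/200]
  40 → roll 3  [load 195/200]
  60 → roll 4  [load 165/200]
4 paper rolls opened.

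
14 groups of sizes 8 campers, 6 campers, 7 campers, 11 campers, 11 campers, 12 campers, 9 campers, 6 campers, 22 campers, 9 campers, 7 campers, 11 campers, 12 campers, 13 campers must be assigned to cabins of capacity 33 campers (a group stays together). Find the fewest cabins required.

Total = 22 + 13 + 12 + 12 + 11 + 11 + 11 + 9 + 9 + 8 + 7 + 7 + 6 + 6 = 144 campers.
Lower bound: ⌈144/33⌉ = 5 cabins.
A packing using 5 cabins:
  cabin 1: 22 + 11 = 33
  cabin 2: 13 + 12 + 8 = 33
  cabin 3: 12 + 11 + 9 = 32
  cabin 4: 11 + 9 + 7 + 6 = 33
  cabin 5: 7 + 6 = 13
This matches the lower bound, so 5 is optimal.

5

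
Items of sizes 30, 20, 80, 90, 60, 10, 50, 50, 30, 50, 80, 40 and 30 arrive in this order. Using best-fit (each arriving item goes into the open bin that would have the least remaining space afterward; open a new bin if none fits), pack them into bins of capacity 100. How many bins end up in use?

  30 → bin 1 (new)  [load 30/100]
  20 → bin 1  [load 50/100]
  80 → bin 2 (new)  [load 80/100]
  90 → bin 3 (new)  [load 90/100]
  60 → bin 4 (new)  [load 60/100]
  10 → bin 3  [load 100/100]
  50 → bin 1  [load 100/100]
  50 → bin 5 (new)  [load 50/100]
  30 → bin 4  [load 90/100]
  50 → bin 5  [load 100/100]
  80 → bin 6 (new)  [load 80/100]
  40 → bin 7 (new)  [load 40/100]
  30 → bin 7  [load 70/100]
7 bins opened.

7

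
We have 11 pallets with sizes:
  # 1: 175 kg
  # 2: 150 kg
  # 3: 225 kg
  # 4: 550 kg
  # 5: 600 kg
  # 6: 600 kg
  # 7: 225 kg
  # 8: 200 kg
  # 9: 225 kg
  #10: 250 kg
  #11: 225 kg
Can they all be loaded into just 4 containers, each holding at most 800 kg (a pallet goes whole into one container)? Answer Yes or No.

No

Total = 3425 kg; ⌈3425/800⌉ = 5.
At least 5 containers are required, but only 4 are allowed.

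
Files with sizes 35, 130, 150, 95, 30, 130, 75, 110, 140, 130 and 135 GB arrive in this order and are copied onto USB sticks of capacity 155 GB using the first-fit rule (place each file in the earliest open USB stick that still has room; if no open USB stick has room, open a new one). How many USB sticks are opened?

  35 → USB stick 1 (new)  [load 35/155]
  130 → USB stick 2 (new)  [load 130/155]
  150 → USB stick 3 (new)  [load 150/155]
  95 → USB stick 1  [load 130/155]
  30 → USB stick 4 (new)  [load 30/155]
  130 → USB stick 5 (new)  [load 130/155]
  75 → USB stick 4  [load 105/155]
  110 → USB stick 6 (new)  [load 110/155]
  140 → USB stick 7 (new)  [load 140/155]
  130 → USB stick 8 (new)  [load 130/155]
  135 → USB stick 9 (new)  [load 135/155]
9 USB sticks opened.

9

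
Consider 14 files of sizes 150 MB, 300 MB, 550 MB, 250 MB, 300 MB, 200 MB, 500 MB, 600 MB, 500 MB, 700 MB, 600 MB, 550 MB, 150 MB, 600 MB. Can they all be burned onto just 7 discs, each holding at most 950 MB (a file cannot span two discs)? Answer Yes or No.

Total = 5950 MB; ⌈5950/950⌉ = 7.
8 files each exceed half the capacity and cannot share a disc, forcing at least 8 discs.
At least 8 discs are required, but only 7 are allowed.

No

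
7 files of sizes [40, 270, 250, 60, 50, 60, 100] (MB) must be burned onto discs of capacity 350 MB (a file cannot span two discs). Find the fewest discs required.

3

Total = 270 + 250 + 100 + 60 + 60 + 50 + 40 = 830 MB.
Lower bound: ⌈830/350⌉ = 3 discs.
A packing using 3 discs:
  disc 1: 270 + 60 = 330
  disc 2: 250 + 100 = 350
  disc 3: 60 + 50 + 40 = 150
This matches the lower bound, so 3 is optimal.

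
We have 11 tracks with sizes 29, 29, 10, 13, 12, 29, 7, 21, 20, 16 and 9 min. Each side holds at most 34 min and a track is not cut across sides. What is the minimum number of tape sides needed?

7

Total = 29 + 29 + 29 + 21 + 20 + 16 + 13 + 12 + 10 + 9 + 7 = 195 min.
Lower bound: ⌈195/34⌉ = 6 tape sides.
A packing using 7 tape sides:
  side 1: 29 = 29
  side 2: 29 = 29
  side 3: 29 = 29
  side 4: 21 + 13 = 34
  side 5: 20 + 12 = 32
  side 6: 16 + 10 + 7 = 33
  side 7: 9 = 9
No arrangement into 6 tape sides stays within capacity, so 7 is optimal.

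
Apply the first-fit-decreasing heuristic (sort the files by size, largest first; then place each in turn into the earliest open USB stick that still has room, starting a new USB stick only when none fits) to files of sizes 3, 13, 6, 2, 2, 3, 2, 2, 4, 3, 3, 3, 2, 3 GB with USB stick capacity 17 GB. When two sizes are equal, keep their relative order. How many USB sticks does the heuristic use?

3

Sorted descending: 13, 6, 4, 3, 3, 3, 3, 3, 3, 2, 2, 2, 2, 2.
  13 → USB stick 1 (new)  [load 13/17]
  6 → USB stick 2 (new)  [load 6/17]
  4 → USB stick 1  [load 17/17]
  3 → USB stick 2  [load 9/17]
  3 → USB stick 2  [load 12/17]
  3 → USB stick 2  [load 15/17]
  3 → USB stick 3 (new)  [load 3/17]
  3 → USB stick 3  [load 6/17]
  3 → USB stick 3  [load 9/17]
  2 → USB stick 2  [load 17/17]
  2 → USB stick 3  [load 11/17]
  2 → USB stick 3  [load 13/17]
  2 → USB stick 3  [load 15/17]
  2 → USB stick 3  [load 17/17]
3 USB sticks opened.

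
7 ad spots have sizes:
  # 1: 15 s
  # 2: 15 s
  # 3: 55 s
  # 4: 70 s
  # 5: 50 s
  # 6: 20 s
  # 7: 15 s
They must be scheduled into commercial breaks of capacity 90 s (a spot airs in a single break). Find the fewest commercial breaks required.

Total = 70 + 55 + 50 + 20 + 15 + 15 + 15 = 240 s.
Lower bound: ⌈240/90⌉ = 3 commercial breaks.
A packing using 3 commercial breaks:
  break 1: 70 + 20 = 90
  break 2: 55 + 15 + 15 = 85
  break 3: 50 + 15 = 65
This matches the lower bound, so 3 is optimal.

3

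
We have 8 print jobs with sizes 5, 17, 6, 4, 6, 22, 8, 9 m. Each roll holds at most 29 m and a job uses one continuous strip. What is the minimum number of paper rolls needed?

3

Total = 22 + 17 + 9 + 8 + 6 + 6 + 5 + 4 = 77 m.
Lower bound: ⌈77/29⌉ = 3 paper rolls.
A packing using 3 paper rolls:
  roll 1: 22 + 6 = 28
  roll 2: 17 + 9 = 26
  roll 3: 8 + 6 + 5 + 4 = 23
This matches the lower bound, so 3 is optimal.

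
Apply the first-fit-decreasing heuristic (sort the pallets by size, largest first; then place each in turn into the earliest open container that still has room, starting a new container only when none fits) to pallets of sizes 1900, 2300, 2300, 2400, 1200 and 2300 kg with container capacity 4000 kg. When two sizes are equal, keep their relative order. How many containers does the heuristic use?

5

Sorted descending: 2400, 2300, 2300, 2300, 1900, 1200.
  2400 → container 1 (new)  [load 2400/4000]
  2300 → container 2 (new)  [load 2300/4000]
  2300 → container 3 (new)  [load 2300/4000]
  2300 → container 4 (new)  [load 2300/4000]
  1900 → container 5 (new)  [load 1900/4000]
  1200 → container 1  [load 3600/4000]
5 containers opened.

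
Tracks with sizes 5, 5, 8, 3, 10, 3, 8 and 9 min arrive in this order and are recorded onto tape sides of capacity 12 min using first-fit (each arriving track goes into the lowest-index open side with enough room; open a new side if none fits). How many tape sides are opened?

  5 → side 1 (new)  [load 5/12]
  5 → side 1  [load 10/12]
  8 → side 2 (new)  [load 8/12]
  3 → side 2  [load 11/12]
  10 → side 3 (new)  [load 10/12]
  3 → side 4 (new)  [load 3/12]
  8 → side 4  [load 11/12]
  9 → side 5 (new)  [load 9/12]
5 tape sides opened.

5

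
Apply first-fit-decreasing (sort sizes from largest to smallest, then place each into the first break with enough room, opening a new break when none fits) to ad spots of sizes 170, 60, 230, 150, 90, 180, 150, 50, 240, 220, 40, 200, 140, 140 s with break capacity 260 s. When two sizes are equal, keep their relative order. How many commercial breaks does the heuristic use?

Sorted descending: 240, 230, 220, 200, 180, 170, 150, 150, 140, 140, 90, 60, 50, 40.
  240 → break 1 (new)  [load 240/260]
  230 → break 2 (new)  [load 230/260]
  220 → break 3 (new)  [load 220/260]
  200 → break 4 (new)  [load 200/260]
  180 → break 5 (new)  [load 180/260]
  170 → break 6 (new)  [load 170/260]
  150 → break 7 (new)  [load 150/260]
  150 → break 8 (new)  [load 150/260]
  140 → break 9 (new)  [load 140/260]
  140 → break 10 (new)  [load 140/260]
  90 → break 6  [load 260/260]
  60 → break 4  [load 260/260]
  50 → break 5  [load 230/260]
  40 → break 3  [load 260/260]
10 commercial breaks opened.

10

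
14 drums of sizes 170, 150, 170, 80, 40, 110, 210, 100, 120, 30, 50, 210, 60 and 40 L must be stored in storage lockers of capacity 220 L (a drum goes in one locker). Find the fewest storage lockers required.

8

Total = 210 + 210 + 170 + 170 + 150 + 120 + 110 + 100 + 80 + 60 + 50 + 40 + 40 + 30 = 1540 L.
Lower bound: ⌈1540/220⌉ = 7 storage lockers.
A packing using 8 storage lockers:
  locker 1: 210 = 210
  locker 2: 210 = 210
  locker 3: 170 + 50 = 220
  locker 4: 170 + 40 = 210
  locker 5: 150 + 60 = 210
  locker 6: 120 + 100 = 220
  locker 7: 110 + 80 + 30 = 220
  locker 8: 40 = 40
No arrangement into 7 storage lockers stays within capacity, so 8 is optimal.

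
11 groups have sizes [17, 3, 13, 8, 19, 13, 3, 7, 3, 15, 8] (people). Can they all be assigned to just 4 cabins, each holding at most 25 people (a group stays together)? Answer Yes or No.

Total = 109 people; ⌈109/25⌉ = 5.
At least 5 cabins are required, but only 4 are allowed.

No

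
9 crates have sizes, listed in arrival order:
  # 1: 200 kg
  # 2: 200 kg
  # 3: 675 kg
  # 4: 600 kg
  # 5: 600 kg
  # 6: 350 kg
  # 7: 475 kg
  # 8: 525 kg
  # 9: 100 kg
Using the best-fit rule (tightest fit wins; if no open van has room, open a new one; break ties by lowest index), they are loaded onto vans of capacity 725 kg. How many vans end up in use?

  200 → van 1 (new)  [load 200/725]
  200 → van 1  [load 400/725]
  675 → van 2 (new)  [load 675/725]
  600 → van 3 (new)  [load 600/725]
  600 → van 4 (new)  [load 600/725]
  350 → van 5 (new)  [load 350/725]
  475 → van 6 (new)  [load 475/725]
  525 → van 7 (new)  [load 525/725]
  100 → van 3  [load 700/725]
7 vans opened.

7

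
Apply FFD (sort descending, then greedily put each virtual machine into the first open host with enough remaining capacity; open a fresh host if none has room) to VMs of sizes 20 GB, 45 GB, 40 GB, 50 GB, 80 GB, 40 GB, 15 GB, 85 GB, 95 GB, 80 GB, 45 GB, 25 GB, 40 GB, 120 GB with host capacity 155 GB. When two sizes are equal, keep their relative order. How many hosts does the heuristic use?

6

Sorted descending: 120, 95, 85, 80, 80, 50, 45, 45, 40, 40, 40, 25, 20, 15.
  120 → host 1 (new)  [load 120/155]
  95 → host 2 (new)  [load 95/155]
  85 → host 3 (new)  [load 85/155]
  80 → host 4 (new)  [load 80/155]
  80 → host 5 (new)  [load 80/155]
  50 → host 2  [load 145/155]
  45 → host 3  [load 130/155]
  45 → host 4  [load 125/155]
  40 → host 5  [load 120/155]
  40 → host 6 (new)  [load 40/155]
  40 → host 6  [load 80/155]
  25 → host 1  [load 145/155]
  20 → host 3  [load 150/155]
  15 → host 4  [load 140/155]
6 hosts opened.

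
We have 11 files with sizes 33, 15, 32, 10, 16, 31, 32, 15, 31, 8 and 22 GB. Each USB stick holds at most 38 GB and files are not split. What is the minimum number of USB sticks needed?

8

Total = 33 + 32 + 32 + 31 + 31 + 22 + 16 + 15 + 15 + 10 + 8 = 245 GB.
Lower bound: ⌈245/38⌉ = 7 USB sticks.
A packing using 8 USB sticks:
  USB stick 1: 33 = 33
  USB stick 2: 32 = 32
  USB stick 3: 32 = 32
  USB stick 4: 31 = 31
  USB stick 5: 31 = 31
  USB stick 6: 22 + 16 = 38
  USB stick 7: 15 + 15 + 8 = 38
  USB stick 8: 10 = 10
No arrangement into 7 USB sticks stays within capacity, so 8 is optimal.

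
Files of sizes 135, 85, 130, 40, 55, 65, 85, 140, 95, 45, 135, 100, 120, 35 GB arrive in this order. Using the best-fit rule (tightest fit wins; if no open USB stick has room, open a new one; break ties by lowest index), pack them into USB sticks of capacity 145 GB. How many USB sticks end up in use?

  135 → USB stick 1 (new)  [load 135/145]
  85 → USB stick 2 (new)  [load 85/145]
  130 → USB stick 3 (new)  [load 130/145]
  40 → USB stick 2  [load 125/145]
  55 → USB stick 4 (new)  [load 55/145]
  65 → USB stick 4  [load 120/145]
  85 → USB stick 5 (new)  [load 85/145]
  140 → USB stick 6 (new)  [load 140/145]
  95 → USB stick 7 (new)  [load 95/145]
  45 → USB stick 7  [load 140/145]
  135 → USB stick 8 (new)  [load 135/145]
  100 → USB stick 9 (new)  [load 100/145]
  120 → USB stick 10 (new)  [load 120/145]
  35 → USB stick 9  [load 135/145]
10 USB sticks opened.

10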